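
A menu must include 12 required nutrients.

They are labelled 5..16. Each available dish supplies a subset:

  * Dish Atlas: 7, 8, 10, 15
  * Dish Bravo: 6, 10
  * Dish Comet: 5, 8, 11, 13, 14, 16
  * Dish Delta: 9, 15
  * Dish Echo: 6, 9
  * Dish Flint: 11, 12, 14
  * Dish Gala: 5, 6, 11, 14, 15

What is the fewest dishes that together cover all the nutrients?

4

Atlas and Comet and Echo and Flint together: Atlas ∪ Comet ∪ Echo ∪ Flint = {5, 6, 7, 8, 9, 10, 11, 12, 13, 14, 15, 16} — every nutrient is covered.
Only Flint contains 12, so Flint is forced; the remaining 9 nutrients need at least 3 more dishes (each remaining dish adds at most 4) — so at least 4 dishes are needed, and 4 is optimal.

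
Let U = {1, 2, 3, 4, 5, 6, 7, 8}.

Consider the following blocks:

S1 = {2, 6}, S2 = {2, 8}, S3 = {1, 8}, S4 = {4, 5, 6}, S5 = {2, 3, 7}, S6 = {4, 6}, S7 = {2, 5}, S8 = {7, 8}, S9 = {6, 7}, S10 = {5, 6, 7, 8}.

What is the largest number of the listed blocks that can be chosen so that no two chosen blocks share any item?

3

S3, S6, S7 are pairwise disjoint (S3={1,8}; S6={4,6}; S7={2,5}).
Every remaining block overlaps one of these, and no 4 of the listed blocks are pairwise disjoint, so 3 is the maximum.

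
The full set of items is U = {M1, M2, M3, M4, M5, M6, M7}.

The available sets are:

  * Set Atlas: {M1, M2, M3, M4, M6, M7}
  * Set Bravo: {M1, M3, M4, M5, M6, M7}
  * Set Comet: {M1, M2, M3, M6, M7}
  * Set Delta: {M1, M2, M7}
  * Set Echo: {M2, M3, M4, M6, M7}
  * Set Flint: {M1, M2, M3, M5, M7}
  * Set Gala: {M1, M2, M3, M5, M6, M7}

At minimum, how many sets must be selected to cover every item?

Atlas and Flint together: Atlas ∪ Flint = {M1, M2, M3, M4, M5, M6, M7} — every item is covered.
No single set has all 7 items (the largest, Atlas, has 6), so 2 is optimal.

2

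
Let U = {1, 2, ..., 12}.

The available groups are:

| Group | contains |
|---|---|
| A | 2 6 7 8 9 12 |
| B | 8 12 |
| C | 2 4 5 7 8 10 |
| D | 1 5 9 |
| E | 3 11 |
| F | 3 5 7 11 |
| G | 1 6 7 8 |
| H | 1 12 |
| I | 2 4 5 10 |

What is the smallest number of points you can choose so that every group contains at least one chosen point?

4

Take T = {3, 5, 8, 12}. Each listed group contains at least one of these, so T is a hitting set of size 4.
No choice of 3 points meets every group, so 4 is the minimum.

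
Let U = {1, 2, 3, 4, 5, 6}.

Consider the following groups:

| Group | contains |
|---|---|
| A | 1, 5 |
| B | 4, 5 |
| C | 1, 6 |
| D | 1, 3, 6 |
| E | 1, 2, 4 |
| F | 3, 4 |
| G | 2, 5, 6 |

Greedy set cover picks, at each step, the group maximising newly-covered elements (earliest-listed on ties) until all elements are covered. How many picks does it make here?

Greedy: pick D (covers 3 new) → pick B (covers 2 new) → pick E (covers 1 new). Total picks: 3.

3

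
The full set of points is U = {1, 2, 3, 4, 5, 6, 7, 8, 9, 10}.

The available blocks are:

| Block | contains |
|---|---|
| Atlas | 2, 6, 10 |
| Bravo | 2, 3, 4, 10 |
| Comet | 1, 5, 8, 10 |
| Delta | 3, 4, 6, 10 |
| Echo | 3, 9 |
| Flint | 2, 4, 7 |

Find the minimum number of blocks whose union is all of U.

4

Take {Atlas, Comet, Echo, Flint}. Their union is {1, 2, 3, 4, 5, 6, 7, 8, 9, 10}, which is all 10 points.
No 3 of the 6 blocks cover everything (all 20 combinations miss at least one point), so 4 is optimal.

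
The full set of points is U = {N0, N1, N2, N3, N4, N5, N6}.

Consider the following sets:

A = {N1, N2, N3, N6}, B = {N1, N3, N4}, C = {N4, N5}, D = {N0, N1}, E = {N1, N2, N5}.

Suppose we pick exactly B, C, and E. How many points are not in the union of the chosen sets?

2

Union of B, C, E = {N1, N2, N3, N4, N5}.
Not covered: N0, N6 — 2 points.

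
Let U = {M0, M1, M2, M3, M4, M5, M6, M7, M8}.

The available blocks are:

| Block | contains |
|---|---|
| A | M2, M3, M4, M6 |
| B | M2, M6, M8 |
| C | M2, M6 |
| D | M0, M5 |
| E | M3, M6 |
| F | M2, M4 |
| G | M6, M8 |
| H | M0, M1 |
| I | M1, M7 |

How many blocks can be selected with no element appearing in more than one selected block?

D, E, F, I are pairwise disjoint (D={M0,M5}; E={M3,M6}; F={M2,M4}; I={M1,M7}).
Every remaining block overlaps one of these, and no 5 of the listed blocks are pairwise disjoint, so 4 is the maximum.

4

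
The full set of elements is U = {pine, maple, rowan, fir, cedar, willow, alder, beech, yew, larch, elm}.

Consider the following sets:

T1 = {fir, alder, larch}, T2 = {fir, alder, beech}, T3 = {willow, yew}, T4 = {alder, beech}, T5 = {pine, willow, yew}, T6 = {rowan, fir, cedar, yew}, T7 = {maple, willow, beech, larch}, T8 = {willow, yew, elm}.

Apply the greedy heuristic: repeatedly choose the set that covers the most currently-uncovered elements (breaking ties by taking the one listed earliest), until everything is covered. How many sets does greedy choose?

5

Greedy: pick T6 (covers 4 new) → pick T7 (covers 4 new) → pick T1 (covers 1 new) → pick T5 (covers 1 new) → pick T8 (covers 1 new). Total picks: 5.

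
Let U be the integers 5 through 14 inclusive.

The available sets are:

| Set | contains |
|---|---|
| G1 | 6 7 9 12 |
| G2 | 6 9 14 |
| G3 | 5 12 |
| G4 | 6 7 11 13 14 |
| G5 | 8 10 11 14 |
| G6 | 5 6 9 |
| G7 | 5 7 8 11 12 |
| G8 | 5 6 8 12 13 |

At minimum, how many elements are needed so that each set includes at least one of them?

The 3 elements {6, 12, 14} hit every set.
No choice of 2 elements meets every set, so 3 is the minimum.

3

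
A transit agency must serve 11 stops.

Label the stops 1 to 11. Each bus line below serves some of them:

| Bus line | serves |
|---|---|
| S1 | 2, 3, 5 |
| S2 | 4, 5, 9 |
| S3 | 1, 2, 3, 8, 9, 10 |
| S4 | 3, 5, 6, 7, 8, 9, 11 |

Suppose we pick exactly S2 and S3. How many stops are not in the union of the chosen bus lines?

3

Union of S2, S3 = {1, 2, 3, 4, 5, 8, 9, 10}.
Not covered: 6, 7, 11 — 3 stops.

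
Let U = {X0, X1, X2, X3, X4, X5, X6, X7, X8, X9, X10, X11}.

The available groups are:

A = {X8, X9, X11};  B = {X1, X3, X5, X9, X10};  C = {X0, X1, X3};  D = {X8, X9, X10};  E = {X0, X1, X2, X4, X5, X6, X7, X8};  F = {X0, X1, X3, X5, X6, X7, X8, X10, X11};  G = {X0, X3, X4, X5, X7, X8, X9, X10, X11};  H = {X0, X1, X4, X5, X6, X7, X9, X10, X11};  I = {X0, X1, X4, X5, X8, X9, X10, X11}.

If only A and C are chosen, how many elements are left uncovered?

Union of A, C = {X0, X1, X3, X8, X9, X11}.
Not covered: X2, X4, X5, X6, X7, X10 — 6 elements.

6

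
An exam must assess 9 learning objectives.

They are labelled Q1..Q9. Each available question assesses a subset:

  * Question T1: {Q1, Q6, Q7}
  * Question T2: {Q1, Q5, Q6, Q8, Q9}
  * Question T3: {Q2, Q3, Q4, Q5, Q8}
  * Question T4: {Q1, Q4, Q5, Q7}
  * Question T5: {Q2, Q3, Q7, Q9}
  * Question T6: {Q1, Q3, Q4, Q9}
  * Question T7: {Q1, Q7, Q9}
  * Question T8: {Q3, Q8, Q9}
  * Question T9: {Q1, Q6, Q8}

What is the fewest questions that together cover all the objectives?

Take {T3, T5, T9}. Their union is {Q1, Q2, Q3, Q4, Q5, Q6, Q7, Q8, Q9}, which is all 9 objectives.
No 2 of the 9 questions cover everything (all 36 combinations miss at least one objective), so 3 is optimal.

3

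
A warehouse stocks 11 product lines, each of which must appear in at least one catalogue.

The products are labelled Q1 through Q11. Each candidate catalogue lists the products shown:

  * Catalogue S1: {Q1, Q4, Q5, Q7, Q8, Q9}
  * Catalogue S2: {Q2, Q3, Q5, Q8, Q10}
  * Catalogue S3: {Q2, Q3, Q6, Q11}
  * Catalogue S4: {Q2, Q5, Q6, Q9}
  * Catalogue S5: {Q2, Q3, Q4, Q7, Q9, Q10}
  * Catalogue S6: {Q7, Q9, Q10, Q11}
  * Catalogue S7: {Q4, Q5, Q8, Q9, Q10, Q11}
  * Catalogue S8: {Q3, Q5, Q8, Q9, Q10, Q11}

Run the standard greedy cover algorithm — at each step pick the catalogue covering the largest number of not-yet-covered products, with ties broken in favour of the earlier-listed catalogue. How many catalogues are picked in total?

3

Greedy: pick S1 (covers 6 new) → pick S3 (covers 4 new) → pick S2 (covers 1 new). Total picks: 3.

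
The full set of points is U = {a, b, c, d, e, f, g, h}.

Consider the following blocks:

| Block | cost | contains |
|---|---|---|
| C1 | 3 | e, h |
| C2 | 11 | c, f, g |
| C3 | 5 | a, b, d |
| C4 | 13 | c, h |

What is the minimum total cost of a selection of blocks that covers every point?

19

C1, C2, C3 together cover every point (C1 ∪ C2 ∪ C3 = {a, b, c, d, e, f, g, h}); total cost 3 + 11 + 5 = 19.
No covering selection has total cost below 19.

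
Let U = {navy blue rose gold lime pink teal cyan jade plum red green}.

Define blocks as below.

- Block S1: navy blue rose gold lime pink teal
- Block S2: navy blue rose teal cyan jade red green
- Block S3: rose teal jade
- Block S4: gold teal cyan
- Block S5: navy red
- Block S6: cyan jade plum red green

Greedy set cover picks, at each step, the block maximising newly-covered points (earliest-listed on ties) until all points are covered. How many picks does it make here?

3

Greedy: pick S2 (covers 8 new) → pick S1 (covers 3 new) → pick S6 (covers 1 new). Total picks: 3.
(The true minimum cover uses only 2 blocks, so greedy is not optimal here.)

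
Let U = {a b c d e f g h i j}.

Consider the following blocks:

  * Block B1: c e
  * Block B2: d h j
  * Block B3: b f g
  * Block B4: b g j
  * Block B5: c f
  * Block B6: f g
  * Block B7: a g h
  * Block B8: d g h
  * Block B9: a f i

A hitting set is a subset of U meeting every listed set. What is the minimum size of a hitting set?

4

Take T = {a, c, g, j}. Each listed block contains at least one of these, so T is a hitting set of size 4.
No choice of 3 items meets every block, so 4 is the minimum.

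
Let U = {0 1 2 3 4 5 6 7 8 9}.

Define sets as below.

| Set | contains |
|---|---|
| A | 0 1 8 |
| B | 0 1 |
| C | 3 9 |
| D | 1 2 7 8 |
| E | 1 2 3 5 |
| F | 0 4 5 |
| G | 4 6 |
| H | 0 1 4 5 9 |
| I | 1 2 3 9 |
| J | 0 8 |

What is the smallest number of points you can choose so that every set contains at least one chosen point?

4

T = {0, 1, 4, 9} meets every set (each contains at least one member of T), and |T| = 4.
No choice of 3 points meets every set, so 4 is the minimum.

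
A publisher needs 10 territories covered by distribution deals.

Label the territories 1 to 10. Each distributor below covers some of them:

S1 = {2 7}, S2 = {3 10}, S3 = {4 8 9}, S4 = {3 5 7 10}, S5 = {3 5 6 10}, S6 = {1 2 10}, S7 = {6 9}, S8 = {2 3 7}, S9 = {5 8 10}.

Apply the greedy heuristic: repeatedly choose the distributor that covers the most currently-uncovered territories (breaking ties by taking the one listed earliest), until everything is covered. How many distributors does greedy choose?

4

Greedy: pick S4 (covers 4 new) → pick S3 (covers 3 new) → pick S6 (covers 2 new) → pick S5 (covers 1 new). Total picks: 4.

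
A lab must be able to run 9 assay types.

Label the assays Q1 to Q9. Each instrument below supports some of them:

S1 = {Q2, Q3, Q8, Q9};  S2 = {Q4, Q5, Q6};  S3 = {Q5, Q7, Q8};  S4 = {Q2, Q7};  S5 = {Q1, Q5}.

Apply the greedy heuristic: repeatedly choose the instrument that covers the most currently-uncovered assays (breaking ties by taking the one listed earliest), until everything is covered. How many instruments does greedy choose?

Greedy: pick S1 (covers 4 new) → pick S2 (covers 3 new) → pick S3 (covers 1 new) → pick S5 (covers 1 new). Total picks: 4.

4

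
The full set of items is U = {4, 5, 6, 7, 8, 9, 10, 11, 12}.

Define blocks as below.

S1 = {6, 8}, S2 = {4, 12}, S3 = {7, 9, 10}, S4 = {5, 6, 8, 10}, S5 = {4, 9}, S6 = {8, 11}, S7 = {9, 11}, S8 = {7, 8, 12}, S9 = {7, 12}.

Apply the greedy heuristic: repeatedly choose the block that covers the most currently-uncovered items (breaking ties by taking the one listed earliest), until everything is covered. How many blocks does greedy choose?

4

Greedy: pick S4 (covers 4 new) → pick S2 (covers 2 new) → pick S3 (covers 2 new) → pick S6 (covers 1 new). Total picks: 4.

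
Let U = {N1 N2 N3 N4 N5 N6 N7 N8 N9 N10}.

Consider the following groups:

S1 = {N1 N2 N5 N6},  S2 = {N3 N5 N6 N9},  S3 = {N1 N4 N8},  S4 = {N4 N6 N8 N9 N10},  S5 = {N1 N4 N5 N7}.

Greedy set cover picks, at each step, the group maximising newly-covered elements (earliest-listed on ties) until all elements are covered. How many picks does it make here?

Greedy: pick S4 (covers 5 new) → pick S1 (covers 3 new) → pick S2 (covers 1 new) → pick S5 (covers 1 new). Total picks: 4.

4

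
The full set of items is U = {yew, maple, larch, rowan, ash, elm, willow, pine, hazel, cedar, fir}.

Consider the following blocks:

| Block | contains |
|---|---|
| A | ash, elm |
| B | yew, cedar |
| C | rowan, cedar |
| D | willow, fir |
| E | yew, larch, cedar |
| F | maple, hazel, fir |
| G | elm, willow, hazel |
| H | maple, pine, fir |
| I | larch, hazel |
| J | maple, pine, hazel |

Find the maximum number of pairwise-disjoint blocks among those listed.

A, C, D, I are pairwise disjoint (A={ash,elm}; C={rowan,cedar}; D={willow,fir}; I={larch,hazel}).
Every remaining block overlaps one of these, and no 5 of the listed blocks are pairwise disjoint, so 4 is the maximum.

4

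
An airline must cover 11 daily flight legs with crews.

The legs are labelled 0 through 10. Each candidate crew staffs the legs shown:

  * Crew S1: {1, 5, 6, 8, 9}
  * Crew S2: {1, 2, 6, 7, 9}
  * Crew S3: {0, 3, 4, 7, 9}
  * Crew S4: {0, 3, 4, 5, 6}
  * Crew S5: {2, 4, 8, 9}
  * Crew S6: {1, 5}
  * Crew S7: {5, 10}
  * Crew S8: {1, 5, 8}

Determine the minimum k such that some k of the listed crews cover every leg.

Take {S1, S2, S4, S7}. Their union is {0, 1, 2, 3, 4, 5, 6, 7, 8, 9, 10}, which is all 11 legs.
No 3 of the 8 crews cover everything (all 56 combinations miss at least one leg), so 4 is optimal.

4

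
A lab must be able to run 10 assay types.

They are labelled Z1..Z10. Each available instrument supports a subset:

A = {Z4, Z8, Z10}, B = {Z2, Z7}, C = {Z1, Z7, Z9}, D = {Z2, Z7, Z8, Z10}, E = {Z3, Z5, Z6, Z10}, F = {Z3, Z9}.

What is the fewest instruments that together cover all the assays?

Take {A, C, D, E}. Their union is {Z1, Z2, Z3, Z4, Z5, Z6, Z7, Z8, Z9, Z10}, which is all 10 assays.
Only A contains Z4, so A is forced; the remaining 7 assays need at least 3 more instruments (each remaining instrument adds at most 3) — so at least 4 instruments are needed, and 4 is optimal.

4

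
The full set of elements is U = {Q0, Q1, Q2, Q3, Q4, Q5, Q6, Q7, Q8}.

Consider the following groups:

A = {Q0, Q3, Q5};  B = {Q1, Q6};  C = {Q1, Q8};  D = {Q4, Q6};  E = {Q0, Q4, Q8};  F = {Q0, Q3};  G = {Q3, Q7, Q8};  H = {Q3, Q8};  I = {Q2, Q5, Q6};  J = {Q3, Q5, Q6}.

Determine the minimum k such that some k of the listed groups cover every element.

4

C and E and G and I together: C ∪ E ∪ G ∪ I = {Q0, Q1, Q2, Q3, Q4, Q5, Q6, Q7, Q8} — every element is covered.
No 3 of the 10 groups cover everything (all 120 combinations miss at least one element), so 4 is optimal.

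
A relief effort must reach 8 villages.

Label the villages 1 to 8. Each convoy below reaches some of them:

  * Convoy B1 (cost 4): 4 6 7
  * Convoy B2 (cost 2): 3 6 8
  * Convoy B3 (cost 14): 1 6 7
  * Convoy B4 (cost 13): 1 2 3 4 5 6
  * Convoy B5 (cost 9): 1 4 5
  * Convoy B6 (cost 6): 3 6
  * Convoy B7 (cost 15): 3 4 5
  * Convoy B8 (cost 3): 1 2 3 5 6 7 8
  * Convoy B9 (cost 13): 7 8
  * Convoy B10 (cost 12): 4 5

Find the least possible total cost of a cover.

7

B1, B8 together cover every village (B1 ∪ B8 = {1, 2, 3, 4, 5, 6, 7, 8}); total cost 4 + 3 = 7.
No covering selection has total cost below 7.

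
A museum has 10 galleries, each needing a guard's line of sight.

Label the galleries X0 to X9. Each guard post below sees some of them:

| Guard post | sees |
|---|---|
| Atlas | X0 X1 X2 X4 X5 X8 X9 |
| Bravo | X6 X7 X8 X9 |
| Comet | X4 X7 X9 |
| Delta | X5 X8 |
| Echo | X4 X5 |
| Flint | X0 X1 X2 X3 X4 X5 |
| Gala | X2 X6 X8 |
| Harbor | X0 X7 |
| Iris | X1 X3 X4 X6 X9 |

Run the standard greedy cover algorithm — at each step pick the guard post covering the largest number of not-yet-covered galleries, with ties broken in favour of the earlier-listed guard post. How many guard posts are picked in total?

Greedy: pick Atlas (covers 7 new) → pick Bravo (covers 2 new) → pick Flint (covers 1 new). Total picks: 3.
(The true minimum cover uses only 2 guard posts, so greedy is not optimal here.)

3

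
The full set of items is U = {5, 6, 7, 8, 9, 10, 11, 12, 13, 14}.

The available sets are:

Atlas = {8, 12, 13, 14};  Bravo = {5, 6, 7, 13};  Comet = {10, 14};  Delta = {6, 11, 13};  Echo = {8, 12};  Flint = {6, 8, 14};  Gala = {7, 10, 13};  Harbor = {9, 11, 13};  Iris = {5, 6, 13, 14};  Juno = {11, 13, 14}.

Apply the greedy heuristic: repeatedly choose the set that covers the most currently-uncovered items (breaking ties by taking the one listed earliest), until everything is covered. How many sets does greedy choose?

4

Greedy: pick Atlas (covers 4 new) → pick Bravo (covers 3 new) → pick Harbor (covers 2 new) → pick Comet (covers 1 new). Total picks: 4.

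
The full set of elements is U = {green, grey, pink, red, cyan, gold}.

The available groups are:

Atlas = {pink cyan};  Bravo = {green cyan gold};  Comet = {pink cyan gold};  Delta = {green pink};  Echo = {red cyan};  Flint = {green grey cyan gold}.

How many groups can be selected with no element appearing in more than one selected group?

Delta, Echo are pairwise disjoint (Delta={green,pink}; Echo={red,cyan}).
Every remaining group overlaps one of these, and no 3 of the listed groups are pairwise disjoint, so 2 is the maximum.

2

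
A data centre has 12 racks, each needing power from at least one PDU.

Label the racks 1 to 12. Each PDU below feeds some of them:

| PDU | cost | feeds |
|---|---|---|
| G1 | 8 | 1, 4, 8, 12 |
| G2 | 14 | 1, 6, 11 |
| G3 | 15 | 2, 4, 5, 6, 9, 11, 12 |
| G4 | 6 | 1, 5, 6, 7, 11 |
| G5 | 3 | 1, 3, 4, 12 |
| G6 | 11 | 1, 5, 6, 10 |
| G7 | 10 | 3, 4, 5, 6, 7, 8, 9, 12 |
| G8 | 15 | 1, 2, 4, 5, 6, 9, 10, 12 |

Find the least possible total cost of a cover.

31

G4, G7, G8 together cover every rack (G4 ∪ G7 ∪ G8 = {1, 2, 3, 4, 5, 6, 7, 8, 9, 10, 11, 12}); total cost 6 + 10 + 15 = 31.
The greedy pick G5, G4, G7, G8 costs 34; no covering selection beats 31.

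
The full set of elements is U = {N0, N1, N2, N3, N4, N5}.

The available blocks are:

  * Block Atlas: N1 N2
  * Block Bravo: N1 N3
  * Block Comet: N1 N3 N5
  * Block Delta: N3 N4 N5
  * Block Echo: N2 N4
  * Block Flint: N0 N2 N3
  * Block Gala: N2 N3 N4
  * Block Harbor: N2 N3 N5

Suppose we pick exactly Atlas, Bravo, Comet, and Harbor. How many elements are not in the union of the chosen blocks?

Union of Atlas, Bravo, Comet, Harbor = {N1, N2, N3, N5}.
Not covered: N0, N4 — 2 elements.

2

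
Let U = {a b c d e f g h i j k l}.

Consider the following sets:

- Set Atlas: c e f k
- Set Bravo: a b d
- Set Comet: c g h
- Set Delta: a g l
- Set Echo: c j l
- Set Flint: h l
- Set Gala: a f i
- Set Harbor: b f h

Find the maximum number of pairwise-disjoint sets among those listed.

Atlas, Bravo, Flint are pairwise disjoint (Atlas={c,e,f,k}; Bravo={a,b,d}; Flint={h,l}).
Every remaining set overlaps one of these, and no 4 of the listed sets are pairwise disjoint, so 3 is the maximum.

3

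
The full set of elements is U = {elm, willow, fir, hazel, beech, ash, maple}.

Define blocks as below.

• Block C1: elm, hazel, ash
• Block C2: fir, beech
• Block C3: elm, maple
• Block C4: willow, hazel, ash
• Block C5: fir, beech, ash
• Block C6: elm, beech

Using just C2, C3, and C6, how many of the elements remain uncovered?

Union of C2, C3, C6 = {elm, fir, beech, maple}.
Not covered: willow, hazel, ash — 3 elements.

3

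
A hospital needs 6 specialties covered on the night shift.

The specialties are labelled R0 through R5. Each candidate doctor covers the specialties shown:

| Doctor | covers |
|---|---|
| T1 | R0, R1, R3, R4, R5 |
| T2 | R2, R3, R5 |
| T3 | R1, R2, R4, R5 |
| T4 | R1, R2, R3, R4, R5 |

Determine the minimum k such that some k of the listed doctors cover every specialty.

2

Take {T1, T3}. Their union is {R0, R1, R2, R3, R4, R5}, which is all 6 specialties.
No single doctor has all 6 specialties (the largest, T1, has 5), so 2 is optimal.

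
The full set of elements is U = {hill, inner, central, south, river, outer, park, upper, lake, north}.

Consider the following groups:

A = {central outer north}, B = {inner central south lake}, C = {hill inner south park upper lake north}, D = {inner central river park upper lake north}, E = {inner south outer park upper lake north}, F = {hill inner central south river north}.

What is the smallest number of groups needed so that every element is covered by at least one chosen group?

Take {E, F}. Their union is {hill, inner, central, south, river, outer, park, upper, lake, north}, which is all 10 elements.
No single group has all 10 elements (the largest, C, has 7), so 2 is optimal.

2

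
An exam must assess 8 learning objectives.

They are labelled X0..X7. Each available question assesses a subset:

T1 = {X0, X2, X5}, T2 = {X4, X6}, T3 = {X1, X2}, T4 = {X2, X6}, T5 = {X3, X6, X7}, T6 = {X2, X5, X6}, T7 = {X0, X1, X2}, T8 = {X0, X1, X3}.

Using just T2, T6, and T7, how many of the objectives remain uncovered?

2

Union of T2, T6, T7 = {X0, X1, X2, X4, X5, X6}.
Not covered: X3, X7 — 2 objectives.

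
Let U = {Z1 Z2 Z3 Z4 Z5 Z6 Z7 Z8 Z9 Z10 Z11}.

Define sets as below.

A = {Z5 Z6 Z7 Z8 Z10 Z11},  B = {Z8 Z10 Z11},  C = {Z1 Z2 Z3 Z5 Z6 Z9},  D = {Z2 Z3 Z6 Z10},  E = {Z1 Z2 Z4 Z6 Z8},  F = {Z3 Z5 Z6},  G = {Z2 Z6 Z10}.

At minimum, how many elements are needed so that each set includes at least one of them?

Take H = {Z6, Z8}. Each listed set contains at least one of these, so H is a hitting set of size 2.
The sets B, F are pairwise disjoint, so any hitting set needs a separate element for each — at least 2. Hence 2 is optimal.

2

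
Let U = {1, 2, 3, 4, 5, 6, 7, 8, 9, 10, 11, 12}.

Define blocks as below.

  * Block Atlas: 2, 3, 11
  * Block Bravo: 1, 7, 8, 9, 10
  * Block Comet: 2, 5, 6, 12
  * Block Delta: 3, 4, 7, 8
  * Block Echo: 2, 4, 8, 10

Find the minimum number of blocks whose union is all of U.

Atlas and Bravo and Comet and Echo together: Atlas ∪ Bravo ∪ Comet ∪ Echo = {1, 2, 3, 4, 5, 6, 7, 8, 9, 10, 11, 12} — every item is covered.
No 3 of the 5 blocks cover everything (all 10 combinations miss at least one item), so 4 is optimal.

4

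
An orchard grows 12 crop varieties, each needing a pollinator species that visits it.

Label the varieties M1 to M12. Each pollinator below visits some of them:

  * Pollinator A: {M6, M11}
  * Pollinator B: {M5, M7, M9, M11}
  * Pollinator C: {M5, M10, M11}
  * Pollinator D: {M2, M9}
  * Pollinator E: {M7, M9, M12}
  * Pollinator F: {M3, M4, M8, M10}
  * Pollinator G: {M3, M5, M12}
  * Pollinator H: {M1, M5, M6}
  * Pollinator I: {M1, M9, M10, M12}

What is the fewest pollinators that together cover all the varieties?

A and B and D and F and I together: A ∪ B ∪ D ∪ F ∪ I = {M1, M2, M3, M4, M5, M6, M7, M8, M9, M10, M11, M12} — every variety is covered.
No 4 of the 9 pollinators cover everything (all 126 combinations miss at least one variety), so 5 is optimal.

5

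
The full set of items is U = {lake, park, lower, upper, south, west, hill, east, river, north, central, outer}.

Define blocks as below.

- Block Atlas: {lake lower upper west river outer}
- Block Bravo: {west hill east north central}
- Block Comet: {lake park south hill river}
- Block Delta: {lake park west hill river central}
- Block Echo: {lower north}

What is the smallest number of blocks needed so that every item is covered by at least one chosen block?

3

Atlas and Bravo and Comet together: Atlas ∪ Bravo ∪ Comet = {lake, park, lower, upper, south, west, hill, east, river, north, central, outer} — every item is covered.
Only Atlas contains upper, so Atlas is forced; the remaining 6 items need at least 2 more blocks (each remaining block adds at most 4) — so at least 3 blocks are needed, and 3 is optimal.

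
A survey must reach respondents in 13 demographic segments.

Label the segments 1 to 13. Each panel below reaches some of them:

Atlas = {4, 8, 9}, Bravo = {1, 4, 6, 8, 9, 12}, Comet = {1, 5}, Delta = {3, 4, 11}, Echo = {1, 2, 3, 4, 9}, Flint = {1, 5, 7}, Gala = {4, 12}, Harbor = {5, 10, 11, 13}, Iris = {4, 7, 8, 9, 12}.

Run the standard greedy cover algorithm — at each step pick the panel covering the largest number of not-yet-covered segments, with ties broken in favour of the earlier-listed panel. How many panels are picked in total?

Greedy: pick Bravo (covers 6 new) → pick Harbor (covers 4 new) → pick Echo (covers 2 new) → pick Flint (covers 1 new). Total picks: 4.

4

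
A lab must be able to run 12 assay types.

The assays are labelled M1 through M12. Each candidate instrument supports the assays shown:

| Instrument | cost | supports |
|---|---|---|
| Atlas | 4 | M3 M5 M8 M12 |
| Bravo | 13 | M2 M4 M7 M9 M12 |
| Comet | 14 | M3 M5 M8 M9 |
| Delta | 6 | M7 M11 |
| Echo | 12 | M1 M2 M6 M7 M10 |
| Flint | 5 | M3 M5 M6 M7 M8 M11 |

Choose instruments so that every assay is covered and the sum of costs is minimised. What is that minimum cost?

Bravo, Echo, Flint together cover every assay (Bravo ∪ Echo ∪ Flint = {M1, M2, M3, M4, M5, M6, M7, M8, M9, M10, M11, M12}); total cost 13 + 12 + 5 = 30.
No covering selection has total cost below 30.

30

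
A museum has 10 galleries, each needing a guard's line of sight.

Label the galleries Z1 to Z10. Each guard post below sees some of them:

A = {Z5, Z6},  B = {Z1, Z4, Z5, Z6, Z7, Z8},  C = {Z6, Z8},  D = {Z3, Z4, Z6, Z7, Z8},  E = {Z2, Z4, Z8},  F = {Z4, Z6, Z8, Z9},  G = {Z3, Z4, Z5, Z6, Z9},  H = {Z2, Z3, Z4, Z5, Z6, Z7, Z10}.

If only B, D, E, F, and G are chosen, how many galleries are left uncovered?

Union of B, D, E, F, G = {Z1, Z2, Z3, Z4, Z5, Z6, Z7, Z8, Z9}.
Not covered: Z10 — 1 gallery.

1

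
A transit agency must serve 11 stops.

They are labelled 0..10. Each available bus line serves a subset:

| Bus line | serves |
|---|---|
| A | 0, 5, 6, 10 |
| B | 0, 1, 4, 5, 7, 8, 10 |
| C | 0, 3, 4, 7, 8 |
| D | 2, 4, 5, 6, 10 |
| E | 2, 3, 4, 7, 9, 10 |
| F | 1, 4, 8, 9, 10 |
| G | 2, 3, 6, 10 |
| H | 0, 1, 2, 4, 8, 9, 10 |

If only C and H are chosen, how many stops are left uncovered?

Union of C, H = {0, 1, 2, 3, 4, 7, 8, 9, 10}.
Not covered: 5, 6 — 2 stops.

2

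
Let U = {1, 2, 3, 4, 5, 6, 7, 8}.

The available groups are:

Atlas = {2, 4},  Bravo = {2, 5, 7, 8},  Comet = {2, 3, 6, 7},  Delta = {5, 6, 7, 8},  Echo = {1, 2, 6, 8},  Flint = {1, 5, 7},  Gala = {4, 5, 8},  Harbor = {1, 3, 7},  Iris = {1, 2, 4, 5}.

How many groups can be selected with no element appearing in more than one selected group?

Atlas, Harbor are pairwise disjoint (Atlas={2,4}; Harbor={1,3,7}).
Every remaining group overlaps one of these, and no 3 of the listed groups are pairwise disjoint, so 2 is the maximum.

2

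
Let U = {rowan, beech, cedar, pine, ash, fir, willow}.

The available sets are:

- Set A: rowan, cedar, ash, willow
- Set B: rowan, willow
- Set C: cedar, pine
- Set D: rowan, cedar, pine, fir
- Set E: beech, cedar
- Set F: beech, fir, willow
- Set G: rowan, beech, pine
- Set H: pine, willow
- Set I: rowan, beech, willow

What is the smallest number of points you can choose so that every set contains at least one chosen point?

Take T = {beech, pine, willow}. Each listed set contains at least one of these, so T is a hitting set of size 3.
No choice of 2 points meets every set, so 3 is the minimum.

3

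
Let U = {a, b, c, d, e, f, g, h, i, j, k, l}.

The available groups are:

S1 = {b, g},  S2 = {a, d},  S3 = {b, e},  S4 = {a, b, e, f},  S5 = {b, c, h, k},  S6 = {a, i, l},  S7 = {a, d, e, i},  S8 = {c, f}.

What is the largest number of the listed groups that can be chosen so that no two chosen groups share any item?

S1, S7, S8 are pairwise disjoint (S1={b,g}; S7={a,d,e,i}; S8={c,f}).
Every remaining group overlaps one of these, and no 4 of the listed groups are pairwise disjoint, so 3 is the maximum.

3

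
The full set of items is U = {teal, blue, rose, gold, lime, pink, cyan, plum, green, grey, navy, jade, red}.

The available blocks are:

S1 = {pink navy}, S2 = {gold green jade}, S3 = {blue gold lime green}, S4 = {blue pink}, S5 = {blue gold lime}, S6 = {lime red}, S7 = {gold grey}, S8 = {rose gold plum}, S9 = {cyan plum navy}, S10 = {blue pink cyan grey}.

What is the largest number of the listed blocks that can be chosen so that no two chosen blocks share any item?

S4, S6, S7, S9 are pairwise disjoint (S4={blue,pink}; S6={lime,red}; S7={gold,grey}; S9={cyan,plum,navy}).
Every remaining block overlaps one of these, and no 5 of the listed blocks are pairwise disjoint, so 4 is the maximum.

4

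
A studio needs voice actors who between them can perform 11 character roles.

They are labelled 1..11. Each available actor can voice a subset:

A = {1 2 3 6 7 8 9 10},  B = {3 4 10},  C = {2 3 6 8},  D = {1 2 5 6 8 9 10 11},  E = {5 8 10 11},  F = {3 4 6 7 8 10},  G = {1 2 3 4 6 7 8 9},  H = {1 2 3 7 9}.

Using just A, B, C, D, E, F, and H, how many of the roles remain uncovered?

0

Union of A, B, C, D, E, F, H = {1, 2, 3, 4, 5, 6, 7, 8, 9, 10, 11} — that's every role, so 0 are uncovered.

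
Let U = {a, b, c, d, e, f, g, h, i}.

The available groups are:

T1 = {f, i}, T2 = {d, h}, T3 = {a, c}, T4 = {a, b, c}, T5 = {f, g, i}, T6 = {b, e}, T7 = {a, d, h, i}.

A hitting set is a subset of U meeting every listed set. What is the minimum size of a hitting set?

4

The 4 items {a, b, d, i} hit every group.
The groups T1, T2, T3, T6 are pairwise disjoint, so any hitting set needs a separate item for each — at least 4. Hence 4 is optimal.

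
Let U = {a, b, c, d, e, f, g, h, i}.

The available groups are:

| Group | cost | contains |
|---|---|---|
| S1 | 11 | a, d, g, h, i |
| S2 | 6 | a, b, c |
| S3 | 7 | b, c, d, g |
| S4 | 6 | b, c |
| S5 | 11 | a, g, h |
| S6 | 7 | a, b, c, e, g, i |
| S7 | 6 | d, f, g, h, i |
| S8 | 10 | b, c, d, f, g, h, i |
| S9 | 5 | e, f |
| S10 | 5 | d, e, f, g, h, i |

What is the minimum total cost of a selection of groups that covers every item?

11

S2, S10 together cover every item (S2 ∪ S10 = {a, b, c, d, e, f, g, h, i}); total cost 6 + 5 = 11.
No covering selection has total cost below 11.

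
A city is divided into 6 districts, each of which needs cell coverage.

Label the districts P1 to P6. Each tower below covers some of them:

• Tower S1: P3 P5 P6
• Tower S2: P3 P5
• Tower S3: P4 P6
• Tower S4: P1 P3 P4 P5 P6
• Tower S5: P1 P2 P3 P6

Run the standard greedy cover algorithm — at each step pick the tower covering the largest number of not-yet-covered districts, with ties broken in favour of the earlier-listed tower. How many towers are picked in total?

2

Greedy: pick S4 (covers 5 new) → pick S5 (covers 1 new). Total picks: 2.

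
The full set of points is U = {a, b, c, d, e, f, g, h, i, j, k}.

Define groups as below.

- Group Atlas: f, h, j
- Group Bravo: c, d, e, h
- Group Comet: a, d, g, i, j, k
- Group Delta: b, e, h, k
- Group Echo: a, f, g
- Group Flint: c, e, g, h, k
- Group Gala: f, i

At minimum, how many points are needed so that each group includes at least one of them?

T = {e, f, j} meets every group (each contains at least one member of T), and |T| = 3.
No choice of 2 points meets every group, so 3 is the minimum.

3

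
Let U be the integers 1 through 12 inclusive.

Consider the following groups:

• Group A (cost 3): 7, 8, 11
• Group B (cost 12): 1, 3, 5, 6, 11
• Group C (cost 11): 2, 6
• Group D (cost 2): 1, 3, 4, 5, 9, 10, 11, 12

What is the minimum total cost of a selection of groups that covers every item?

A, C, D together cover every item (A ∪ C ∪ D = {1, 2, 3, 4, 5, 6, 7, 8, 9, 10, 11, 12}); total cost 3 + 11 + 2 = 16.
No covering selection has total cost below 16.

16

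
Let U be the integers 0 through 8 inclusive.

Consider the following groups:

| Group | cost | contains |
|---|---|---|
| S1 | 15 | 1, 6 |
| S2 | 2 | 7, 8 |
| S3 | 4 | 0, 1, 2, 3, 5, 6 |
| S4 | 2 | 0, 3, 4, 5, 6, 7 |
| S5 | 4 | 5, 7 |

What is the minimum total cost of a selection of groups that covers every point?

8

S2, S3, S4 together cover every point (S2 ∪ S3 ∪ S4 = {0, 1, 2, 3, 4, 5, 6, 7, 8}); total cost 2 + 4 + 2 = 8.
No covering selection has total cost below 8.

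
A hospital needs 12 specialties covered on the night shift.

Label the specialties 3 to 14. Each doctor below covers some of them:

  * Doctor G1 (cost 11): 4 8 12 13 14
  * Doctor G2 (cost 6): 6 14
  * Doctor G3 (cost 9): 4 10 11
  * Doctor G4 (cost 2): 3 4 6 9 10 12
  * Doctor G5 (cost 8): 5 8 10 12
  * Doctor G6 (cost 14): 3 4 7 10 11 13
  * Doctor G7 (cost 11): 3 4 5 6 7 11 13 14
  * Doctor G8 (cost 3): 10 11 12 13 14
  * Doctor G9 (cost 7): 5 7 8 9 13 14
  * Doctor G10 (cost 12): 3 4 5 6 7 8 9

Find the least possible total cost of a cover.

G4, G8, G9 together cover every specialty (G4 ∪ G8 ∪ G9 = {3, 4, 5, 6, 7, 8, 9, 10, 11, 12, 13, 14}); total cost 2 + 3 + 7 = 12.
No covering selection has total cost below 12.

12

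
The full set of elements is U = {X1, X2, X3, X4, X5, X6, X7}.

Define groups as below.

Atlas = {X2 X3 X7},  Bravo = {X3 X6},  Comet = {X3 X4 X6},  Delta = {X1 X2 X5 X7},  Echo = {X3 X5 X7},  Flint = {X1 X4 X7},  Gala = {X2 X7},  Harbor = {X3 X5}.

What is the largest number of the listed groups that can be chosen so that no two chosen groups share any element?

Comet, Delta are pairwise disjoint (Comet={X3,X4,X6}; Delta={X1,X2,X5,X7}).
Every remaining group overlaps one of these, and no 3 of the listed groups are pairwise disjoint, so 2 is the maximum.

2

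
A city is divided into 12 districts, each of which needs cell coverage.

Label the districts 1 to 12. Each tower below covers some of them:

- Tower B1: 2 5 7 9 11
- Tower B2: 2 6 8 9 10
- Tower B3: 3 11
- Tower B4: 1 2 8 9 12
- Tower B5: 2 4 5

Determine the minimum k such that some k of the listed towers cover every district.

B1 and B2 and B3 and B4 and B5 together: B1 ∪ B2 ∪ B3 ∪ B4 ∪ B5 = {1, 2, 3, 4, 5, 6, 7, 8, 9, 10, 11, 12} — every district is covered.
No 4 of the 5 towers cover everything (all 5 combinations miss at least one district), so 5 is optimal.

5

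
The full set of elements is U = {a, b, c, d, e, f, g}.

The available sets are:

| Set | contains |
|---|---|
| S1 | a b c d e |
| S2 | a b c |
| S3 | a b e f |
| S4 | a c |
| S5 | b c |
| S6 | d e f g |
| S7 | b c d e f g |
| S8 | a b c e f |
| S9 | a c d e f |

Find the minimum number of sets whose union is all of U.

2

S7 and S8 together: S7 ∪ S8 = {a, b, c, d, e, f, g} — every element is covered.
No single set has all 7 elements (the largest, S7, has 6), so 2 is optimal.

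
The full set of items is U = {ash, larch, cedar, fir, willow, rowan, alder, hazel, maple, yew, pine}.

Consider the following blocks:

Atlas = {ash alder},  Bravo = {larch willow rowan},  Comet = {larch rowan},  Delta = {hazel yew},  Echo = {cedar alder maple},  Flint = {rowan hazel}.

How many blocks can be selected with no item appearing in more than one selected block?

3

Atlas, Comet, Delta are pairwise disjoint (Atlas={ash,alder}; Comet={larch,rowan}; Delta={hazel,yew}).
Every remaining block overlaps one of these, and no 4 of the listed blocks are pairwise disjoint, so 3 is the maximum.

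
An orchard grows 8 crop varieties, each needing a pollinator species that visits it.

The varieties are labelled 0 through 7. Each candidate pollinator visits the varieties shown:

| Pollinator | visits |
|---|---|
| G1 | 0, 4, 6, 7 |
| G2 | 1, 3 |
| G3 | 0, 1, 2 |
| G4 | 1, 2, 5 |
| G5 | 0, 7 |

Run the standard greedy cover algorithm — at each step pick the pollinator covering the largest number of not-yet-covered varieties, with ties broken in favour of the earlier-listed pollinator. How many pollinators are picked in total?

3

Greedy: pick G1 (covers 4 new) → pick G4 (covers 3 new) → pick G2 (covers 1 new). Total picks: 3.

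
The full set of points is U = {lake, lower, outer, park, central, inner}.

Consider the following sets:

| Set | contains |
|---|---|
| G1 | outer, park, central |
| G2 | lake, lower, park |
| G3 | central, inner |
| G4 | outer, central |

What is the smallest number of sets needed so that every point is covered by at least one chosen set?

3

G2, G3, and G4 cover everything between them: the union {lake, lower, outer, park, central, inner} is all of U.
Only G2 contains lake, so G2 is forced; the remaining 3 points need at least 2 more sets (each remaining set adds at most 2) — so at least 3 sets are needed, and 3 is optimal.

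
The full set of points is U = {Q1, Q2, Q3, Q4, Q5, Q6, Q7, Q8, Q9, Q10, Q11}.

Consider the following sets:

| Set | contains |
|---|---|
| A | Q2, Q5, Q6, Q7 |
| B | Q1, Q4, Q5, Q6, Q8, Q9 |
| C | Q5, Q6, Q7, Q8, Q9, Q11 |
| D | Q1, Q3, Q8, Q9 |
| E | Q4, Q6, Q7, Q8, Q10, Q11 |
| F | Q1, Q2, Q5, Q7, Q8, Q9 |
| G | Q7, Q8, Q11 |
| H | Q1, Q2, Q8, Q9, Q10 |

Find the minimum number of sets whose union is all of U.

A, D, and E cover everything between them: the union {Q1, Q2, Q3, Q4, Q5, Q6, Q7, Q8, Q9, Q10, Q11} is all of U.
Only D contains Q3, so D is forced; the remaining 7 points need at least 2 more sets (each remaining set adds at most 5) — so at least 3 sets are needed, and 3 is optimal.

3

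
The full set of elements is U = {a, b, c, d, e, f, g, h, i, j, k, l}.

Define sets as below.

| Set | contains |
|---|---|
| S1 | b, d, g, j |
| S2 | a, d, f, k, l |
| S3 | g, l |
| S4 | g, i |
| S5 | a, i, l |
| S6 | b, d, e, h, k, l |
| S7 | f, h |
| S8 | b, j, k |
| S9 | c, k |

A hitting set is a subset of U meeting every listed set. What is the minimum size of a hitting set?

4

Take T = {f, g, k, l}. Each listed set contains at least one of these, so T is a hitting set of size 4.
The sets S1, S5, S7, S9 are pairwise disjoint, so any hitting set needs a separate element for each — at least 4. Hence 4 is optimal.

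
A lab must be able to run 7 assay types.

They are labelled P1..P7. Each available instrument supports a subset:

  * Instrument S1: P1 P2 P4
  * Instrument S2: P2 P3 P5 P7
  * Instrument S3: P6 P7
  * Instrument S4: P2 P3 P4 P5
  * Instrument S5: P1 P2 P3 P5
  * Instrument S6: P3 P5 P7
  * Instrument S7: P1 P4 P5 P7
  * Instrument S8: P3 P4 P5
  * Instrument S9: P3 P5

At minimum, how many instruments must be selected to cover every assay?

Take {S3, S5, S7}. Their union is {P1, P2, P3, P4, P5, P6, P7}, which is all 7 assays.
Only S3 contains P6, so S3 is forced; the remaining 5 assays need at least 2 more instruments (each remaining instrument adds at most 4) — so at least 3 instruments are needed, and 3 is optimal.

3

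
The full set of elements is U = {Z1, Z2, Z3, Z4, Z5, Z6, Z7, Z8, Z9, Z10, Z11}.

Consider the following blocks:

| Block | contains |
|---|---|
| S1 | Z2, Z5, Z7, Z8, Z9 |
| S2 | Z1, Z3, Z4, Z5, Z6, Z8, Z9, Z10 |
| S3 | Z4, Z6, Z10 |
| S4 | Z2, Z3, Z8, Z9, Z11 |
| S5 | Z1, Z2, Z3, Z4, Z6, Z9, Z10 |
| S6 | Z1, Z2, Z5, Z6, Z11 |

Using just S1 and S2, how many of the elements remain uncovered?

1

Union of S1, S2 = {Z1, Z2, Z3, Z4, Z5, Z6, Z7, Z8, Z9, Z10}.
Not covered: Z11 — 1 element.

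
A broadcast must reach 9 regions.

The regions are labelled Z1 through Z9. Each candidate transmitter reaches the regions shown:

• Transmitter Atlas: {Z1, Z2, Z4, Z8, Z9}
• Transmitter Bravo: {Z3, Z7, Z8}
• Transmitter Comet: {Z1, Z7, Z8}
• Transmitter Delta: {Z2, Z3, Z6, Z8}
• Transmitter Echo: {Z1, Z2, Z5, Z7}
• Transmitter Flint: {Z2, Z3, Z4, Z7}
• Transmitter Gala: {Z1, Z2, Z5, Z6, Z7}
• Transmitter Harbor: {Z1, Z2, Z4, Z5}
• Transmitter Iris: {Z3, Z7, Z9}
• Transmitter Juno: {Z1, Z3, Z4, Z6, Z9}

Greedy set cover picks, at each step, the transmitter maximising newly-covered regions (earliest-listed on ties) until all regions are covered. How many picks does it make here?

3

Greedy: pick Atlas (covers 5 new) → pick Gala (covers 3 new) → pick Bravo (covers 1 new). Total picks: 3.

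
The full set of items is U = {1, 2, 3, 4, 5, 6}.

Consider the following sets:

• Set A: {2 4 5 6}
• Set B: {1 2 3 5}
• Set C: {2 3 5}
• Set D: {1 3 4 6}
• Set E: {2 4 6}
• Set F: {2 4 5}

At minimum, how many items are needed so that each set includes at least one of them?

2

H = {1, 2} meets every set (each contains at least one member of H), and |H| = 2.
No single item lies in every set, so at least 2 are needed and 2 is optimal.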